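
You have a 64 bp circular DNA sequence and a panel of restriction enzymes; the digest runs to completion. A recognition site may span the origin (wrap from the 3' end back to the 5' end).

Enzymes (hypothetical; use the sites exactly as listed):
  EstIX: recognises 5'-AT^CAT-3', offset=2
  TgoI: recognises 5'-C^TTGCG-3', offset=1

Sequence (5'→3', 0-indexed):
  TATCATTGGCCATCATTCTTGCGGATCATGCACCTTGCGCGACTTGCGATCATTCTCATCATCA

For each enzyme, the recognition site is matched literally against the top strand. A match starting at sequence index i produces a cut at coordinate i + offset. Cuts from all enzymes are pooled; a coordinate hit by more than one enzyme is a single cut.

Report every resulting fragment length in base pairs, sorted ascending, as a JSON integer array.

Scan for sites:
  EstIX (ATCAT, off=2): starts [1, 11, 24, 48, 57, 60] → cuts [3, 13, 26, 50, 59, 62]
  TgoI (CTTGCG, off=1): starts [17, 33, 42] → cuts [18, 34, 43]

Pooled cuts: [3, 13, 18, 26, 34, 43, 50, 59, 62]

Fragments:
  3→13: 10 bp
  13→18: 5 bp
  18→26: 8 bp
  26→34: 8 bp
  34→43: 9 bp
  43→50: 7 bp
  50→59: 9 bp
  59→62: 3 bp
  62→3 (wrap): 64-62+3 = 5 bp

[3,5,5,7,8,8,9,9,10]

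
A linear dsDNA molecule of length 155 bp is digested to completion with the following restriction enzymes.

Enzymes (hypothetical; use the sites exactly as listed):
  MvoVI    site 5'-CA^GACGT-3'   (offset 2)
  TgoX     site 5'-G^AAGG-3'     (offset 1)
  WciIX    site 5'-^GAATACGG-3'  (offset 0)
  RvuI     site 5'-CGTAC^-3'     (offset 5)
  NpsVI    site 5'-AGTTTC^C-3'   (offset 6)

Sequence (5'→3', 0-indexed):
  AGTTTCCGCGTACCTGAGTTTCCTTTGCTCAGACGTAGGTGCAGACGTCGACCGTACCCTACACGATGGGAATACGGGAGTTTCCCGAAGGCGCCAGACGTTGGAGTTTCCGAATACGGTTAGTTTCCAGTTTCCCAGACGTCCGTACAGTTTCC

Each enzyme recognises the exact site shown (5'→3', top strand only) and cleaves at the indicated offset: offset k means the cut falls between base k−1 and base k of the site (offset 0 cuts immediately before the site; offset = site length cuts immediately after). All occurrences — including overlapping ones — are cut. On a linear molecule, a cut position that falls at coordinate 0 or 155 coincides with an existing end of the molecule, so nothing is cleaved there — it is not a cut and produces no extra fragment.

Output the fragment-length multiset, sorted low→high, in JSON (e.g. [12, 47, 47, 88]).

[1,1,3,3,6,6,7,7,9,9,9,11,12,12,14,14,15,16]

Scan for sites:
  MvoVI (CAGACGT, off=2): starts [29, 41, 94, 135] → cuts [31, 43, 96, 137]
  TgoX (GAAGG, off=1): starts [86] → cuts [87]
  WciIX (GAATACGG, off=0): starts [69, 111] → cuts [69, 111]
  RvuI (CGTAC, off=5): starts [8, 52, 143] → cuts [13, 57, 148]
  NpsVI (AGTTTCC, off=6): starts [0, 16, 78, 104, 121, 128, 148] → cuts [6, 22, 84, 110, 127, 134, 154]

Pooled cuts: [6, 13, 22, 31, 43, 57, 69, 84, 87, 96, 110, 111, 127, 134, 137, 148, 154]

Fragments:
  [0,6): 6 bp
  [6,13): 7 bp
  [13,22): 9 bp
  [22,31): 9 bp
  [31,43): 12 bp
  [43,57): 14 bp
  [57,69): 12 bp
  [69,84): 15 bp
  [84,87): 3 bp
  [87,96): 9 bp
  [96,110): 14 bp
  [110,111): 1 bp
  [111,127): 16 bp
  [127,134): 7 bp
  [134,137): 3 bp
  [137,148): 11 bp
  [148,154): 6 bp
  [154,155): 1 bp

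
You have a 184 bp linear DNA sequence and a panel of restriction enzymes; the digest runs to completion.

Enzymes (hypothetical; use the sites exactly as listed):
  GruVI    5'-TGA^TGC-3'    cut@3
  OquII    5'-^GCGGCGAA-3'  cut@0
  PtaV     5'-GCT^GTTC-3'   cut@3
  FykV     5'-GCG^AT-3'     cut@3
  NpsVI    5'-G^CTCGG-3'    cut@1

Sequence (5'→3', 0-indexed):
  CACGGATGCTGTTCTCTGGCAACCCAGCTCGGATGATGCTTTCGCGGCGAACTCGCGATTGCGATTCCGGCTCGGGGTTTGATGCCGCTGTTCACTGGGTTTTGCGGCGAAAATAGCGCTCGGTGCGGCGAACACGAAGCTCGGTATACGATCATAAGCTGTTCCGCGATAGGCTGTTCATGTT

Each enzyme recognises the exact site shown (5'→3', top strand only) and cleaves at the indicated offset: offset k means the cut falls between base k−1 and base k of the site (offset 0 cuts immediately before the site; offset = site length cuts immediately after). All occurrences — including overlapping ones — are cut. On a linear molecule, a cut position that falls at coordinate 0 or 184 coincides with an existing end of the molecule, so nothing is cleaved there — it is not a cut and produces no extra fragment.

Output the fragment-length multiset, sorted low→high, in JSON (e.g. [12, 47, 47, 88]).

Site scan:
  GruVI TGATGC/3: at [33, 79] ⇒ [36, 82]
  OquII GCGGCGAA/0: at [43, 103, 124] ⇒ [43, 103, 124]
  PtaV GCTGTTC/3: at [7, 86, 157, 172] ⇒ [10, 89, 160, 175]
  FykV GCGAT/3: at [54, 60, 165] ⇒ [57, 63, 168]
  NpsVI GCTCGG/1: at [26, 69, 117, 138] ⇒ [27, 70, 118, 139]

Pooled cuts: [10, 27, 36, 43, 57, 63, 70, 82, 89, 103, 118, 124, 139, 160, 168, 175]

Fragments:
  [0,10): 10 bp
  [10,27): 17 bp
  [27,36): 9 bp
  [36,43): 7 bp
  [43,57): 14 bp
  [57,63): 6 bp
  [63,70): 7 bp
  [70,82): 12 bp
  [82,89): 7 bp
  [89,103): 14 bp
  [103,118): 15 bp
  [118,124): 6 bp
  [124,139): 15 bp
  [139,160): 21 bp
  [160,168): 8 bp
  [168,175): 7 bp
  [175,184): 9 bp

[6,6,7,7,7,7,8,9,9,10,12,14,14,15,15,17,21]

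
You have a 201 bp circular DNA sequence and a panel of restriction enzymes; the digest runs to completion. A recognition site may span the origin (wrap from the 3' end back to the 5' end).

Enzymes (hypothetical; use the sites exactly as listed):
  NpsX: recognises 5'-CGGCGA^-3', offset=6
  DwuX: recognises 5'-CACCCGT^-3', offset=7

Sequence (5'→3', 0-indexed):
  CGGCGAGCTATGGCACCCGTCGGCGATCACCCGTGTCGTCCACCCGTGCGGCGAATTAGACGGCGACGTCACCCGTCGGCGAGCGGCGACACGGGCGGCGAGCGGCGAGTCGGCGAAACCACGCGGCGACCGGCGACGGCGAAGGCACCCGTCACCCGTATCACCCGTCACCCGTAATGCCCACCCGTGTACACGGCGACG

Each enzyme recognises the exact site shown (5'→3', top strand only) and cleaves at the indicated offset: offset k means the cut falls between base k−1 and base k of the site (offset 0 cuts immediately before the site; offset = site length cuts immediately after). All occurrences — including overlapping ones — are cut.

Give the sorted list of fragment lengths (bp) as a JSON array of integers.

Site scan:
  NpsX (CGGCGA, off=6): starts [0, 20, 48, 60, 76, 83, 95, 102, 110, 123, 130, 136, 193] → cuts [6, 26, 54, 66, 82, 89, 101, 108, 116, 129, 136, 142, 199]
  DwuX (CACCCGT, off=7): starts [13, 27, 40, 69, 145, 152, 161, 168, 181] → cuts [20, 34, 47, 76, 152, 159, 168, 175, 188]

Pooled cuts: [6, 20, 26, 34, 47, 54, 66, 76, 82, 89, 101, 108, 116, 129, 136, 142, 152, 159, 168, 175, 188, 199]

Fragment lengths:
  6→20: 14 bp
  20→26: 6 bp
  26→34: 8 bp
  34→47: 13 bp
  47→54: 7 bp
  54→66: 12 bp
  66→76: 10 bp
  76→82: 6 bp
  82→89: 7 bp
  89→101: 12 bp
  101→108: 7 bp
  108→116: 8 bp
  116→129: 13 bp
  129→136: 7 bp
  136→142: 6 bp
  142→152: 10 bp
  152→159: 7 bp
  159→168: 9 bp
  168→175: 7 bp
  175→188: 13 bp
  188→199: 11 bp
  199→6 (wrap): 201-199+6 = 8 bp

[6,6,6,7,7,7,7,7,7,8,8,8,9,10,10,11,12,12,13,13,13,14]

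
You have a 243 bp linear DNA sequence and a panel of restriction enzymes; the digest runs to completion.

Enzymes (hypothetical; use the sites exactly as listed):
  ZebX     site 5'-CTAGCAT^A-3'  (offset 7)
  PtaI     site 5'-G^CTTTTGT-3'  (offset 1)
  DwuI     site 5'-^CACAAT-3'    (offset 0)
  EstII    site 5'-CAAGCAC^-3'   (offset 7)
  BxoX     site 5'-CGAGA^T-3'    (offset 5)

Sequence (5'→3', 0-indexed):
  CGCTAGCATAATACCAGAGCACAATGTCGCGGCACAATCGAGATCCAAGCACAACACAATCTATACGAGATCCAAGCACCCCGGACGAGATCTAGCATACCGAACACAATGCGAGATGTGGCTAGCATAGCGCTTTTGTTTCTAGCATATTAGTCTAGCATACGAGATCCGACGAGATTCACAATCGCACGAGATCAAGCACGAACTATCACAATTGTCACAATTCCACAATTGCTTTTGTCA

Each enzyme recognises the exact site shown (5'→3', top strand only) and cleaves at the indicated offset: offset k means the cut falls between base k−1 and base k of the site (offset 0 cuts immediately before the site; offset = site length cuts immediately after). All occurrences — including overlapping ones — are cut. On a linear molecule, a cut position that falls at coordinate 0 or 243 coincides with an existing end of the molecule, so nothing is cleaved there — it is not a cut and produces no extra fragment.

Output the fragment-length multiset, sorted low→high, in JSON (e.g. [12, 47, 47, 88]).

[2,2,4,6,6,7,8,8,8,8,9,9,9,9,9,10,10,11,11,12,12,13,13,15,16,16]

Scan for sites:
  ZebX (CTAGCATA, off=7): starts [2, 91, 121, 141, 154] → cuts [9, 98, 128, 148, 161]
  PtaI (GCTTTTGT, off=1): starts [131, 233] → cuts [132, 234]
  DwuI (CACAAT, off=0): starts [19, 32, 54, 104, 179, 209, 218, 226] → cuts [19, 32, 54, 104, 179, 209, 218, 226]
  EstII (CAAGCAC, off=7): starts [45, 72, 195] → cuts [52, 79, 202]
  BxoX (CGAGAT, off=5): starts [38, 65, 85, 111, 162, 172, 189] → cuts [43, 70, 90, 116, 167, 177, 194]

Pooled cuts: [9, 19, 32, 43, 52, 54, 70, 79, 90, 98, 104, 116, 128, 132, 148, 161, 167, 177, 179, 194, 202, 209, 218, 226, 234]

Fragments:
  [0,9): 9 bp
  [9,19): 10 bp
  [19,32): 13 bp
  [32,43): 11 bp
  [43,52): 9 bp
  [52,54): 2 bp
  [54,70): 16 bp
  [70,79): 9 bp
  [79,90): 11 bp
  [90,98): 8 bp
  [98,104): 6 bp
  [104,116): 12 bp
  [116,128): 12 bp
  [128,132): 4 bp
  [132,148): 16 bp
  [148,161): 13 bp
  [161,167): 6 bp
  [167,177): 10 bp
  [177,179): 2 bp
  [179,194): 15 bp
  [194,202): 8 bp
  [202,209): 7 bp
  [209,218): 9 bp
  [218,226): 8 bp
  [226,234): 8 bp
  [234,243): 9 bp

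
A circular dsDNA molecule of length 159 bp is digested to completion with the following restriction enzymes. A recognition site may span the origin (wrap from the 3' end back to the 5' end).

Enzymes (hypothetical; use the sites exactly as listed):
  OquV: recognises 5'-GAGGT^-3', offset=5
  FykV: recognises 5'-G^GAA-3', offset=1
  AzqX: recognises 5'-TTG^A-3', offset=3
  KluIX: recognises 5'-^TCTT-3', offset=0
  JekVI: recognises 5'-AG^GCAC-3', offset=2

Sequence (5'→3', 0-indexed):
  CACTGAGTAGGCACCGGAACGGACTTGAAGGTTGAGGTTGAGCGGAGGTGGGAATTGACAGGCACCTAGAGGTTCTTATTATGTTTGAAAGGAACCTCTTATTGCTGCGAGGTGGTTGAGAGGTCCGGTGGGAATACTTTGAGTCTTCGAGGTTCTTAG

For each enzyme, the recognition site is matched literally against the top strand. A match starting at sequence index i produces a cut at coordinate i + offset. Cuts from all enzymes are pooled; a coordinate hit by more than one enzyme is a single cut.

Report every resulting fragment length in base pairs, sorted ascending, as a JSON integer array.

Per-enzyme occurrences:
  OquV GAGGT/5: at [33, 44, 68, 108, 119, 148] ⇒ [38, 49, 73, 113, 124, 153]
  FykV GGAA/1: at [15, 50, 90, 130] ⇒ [16, 51, 91, 131]
  AzqX TTGA/3: at [24, 31, 37, 54, 84, 115, 138] ⇒ [27, 34, 40, 57, 87, 118, 141]
  KluIX TCTT/0: at [73, 96, 143, 153] ⇒ [73, 96, 143, 153]
  JekVI AGGCAC/2: at [8, 59] ⇒ [10, 61]

Pooled cuts: [10, 16, 27, 34, 38, 40, 49, 51, 57, 61, 73, 87, 91, 96, 113, 118, 124, 131, 141, 143, 153]

Fragment lengths:
  10→16: 6 bp
  16→27: 11 bp
  27→34: 7 bp
  34→38: 4 bp
  38→40: 2 bp
  40→49: 9 bp
  49→51: 2 bp
  51→57: 6 bp
  57→61: 4 bp
  61→73: 12 bp
  73→87: 14 bp
  87→91: 4 bp
  91→96: 5 bp
  96→113: 17 bp
  113→118: 5 bp
  118→124: 6 bp
  124→131: 7 bp
  131→141: 10 bp
  141→143: 2 bp
  143→153: 10 bp
  153→10 (wrap): 159-153+10 = 16 bp

[2,2,2,4,4,4,5,5,6,6,6,7,7,9,10,10,11,12,14,16,17]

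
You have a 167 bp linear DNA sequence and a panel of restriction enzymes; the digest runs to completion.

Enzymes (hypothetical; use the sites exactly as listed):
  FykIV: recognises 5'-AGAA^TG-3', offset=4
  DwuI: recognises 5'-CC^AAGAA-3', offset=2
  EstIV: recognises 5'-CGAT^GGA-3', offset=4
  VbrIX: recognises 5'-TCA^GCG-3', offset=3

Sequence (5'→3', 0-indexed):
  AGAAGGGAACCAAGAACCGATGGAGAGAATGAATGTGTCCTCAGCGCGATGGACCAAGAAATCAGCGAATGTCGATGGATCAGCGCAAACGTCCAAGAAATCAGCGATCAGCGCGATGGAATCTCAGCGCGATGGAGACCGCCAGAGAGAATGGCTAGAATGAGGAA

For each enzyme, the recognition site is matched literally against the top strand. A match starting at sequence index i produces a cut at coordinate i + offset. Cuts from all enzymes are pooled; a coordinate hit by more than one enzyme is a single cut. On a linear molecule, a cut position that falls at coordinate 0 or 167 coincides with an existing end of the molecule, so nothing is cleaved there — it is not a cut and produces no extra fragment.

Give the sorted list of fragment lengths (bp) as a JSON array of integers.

Scan for sites:
  FykIV (AGAATG, off=4): starts [25, 147, 156] → cuts [29, 151, 160]
  DwuI (CCAAGAA, off=2): starts [9, 53, 92] → cuts [11, 55, 94]
  EstIV (CGATGGA, off=4): starts [17, 46, 72, 113, 129] → cuts [21, 50, 76, 117, 133]
  VbrIX (TCAGCG, off=3): starts [40, 61, 79, 100, 107, 123] → cuts [43, 64, 82, 103, 110, 126]

Pooled cuts: [11, 21, 29, 43, 50, 55, 64, 76, 82, 94, 103, 110, 117, 126, 133, 151, 160]

Fragment lengths:
  [0,11): 11 bp
  [11,21): 10 bp
  [21,29): 8 bp
  [29,43): 14 bp
  [43,50): 7 bp
  [50,55): 5 bp
  [55,64): 9 bp
  [64,76): 12 bp
  [76,82): 6 bp
  [82,94): 12 bp
  [94,103): 9 bp
  [103,110): 7 bp
  [110,117): 7 bp
  [117,126): 9 bp
  [126,133): 7 bp
  [133,151): 18 bp
  [151,160): 9 bp
  [160,167): 7 bp

[5,6,7,7,7,7,7,8,9,9,9,9,10,11,12,12,14,18]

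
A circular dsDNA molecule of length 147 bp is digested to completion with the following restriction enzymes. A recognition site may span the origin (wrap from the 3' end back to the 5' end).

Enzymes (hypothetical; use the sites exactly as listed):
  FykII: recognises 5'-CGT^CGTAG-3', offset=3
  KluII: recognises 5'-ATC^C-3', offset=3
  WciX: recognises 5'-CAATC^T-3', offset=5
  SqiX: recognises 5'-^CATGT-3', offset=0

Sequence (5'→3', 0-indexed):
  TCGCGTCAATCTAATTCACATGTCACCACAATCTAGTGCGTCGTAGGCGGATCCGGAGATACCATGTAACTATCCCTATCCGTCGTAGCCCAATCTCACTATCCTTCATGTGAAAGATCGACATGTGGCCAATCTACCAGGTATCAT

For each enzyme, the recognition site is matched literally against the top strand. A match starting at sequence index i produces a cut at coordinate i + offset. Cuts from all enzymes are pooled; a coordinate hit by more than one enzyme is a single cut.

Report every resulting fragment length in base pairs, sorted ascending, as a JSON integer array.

Per-enzyme occurrences:
  FykII (CGTCGTAG, off=3): starts [38, 80] → cuts [41, 83]
  KluII (ATCC, off=3): starts [50, 71, 77, 100] → cuts [53, 74, 80, 103]
  WciX (CAATCT, off=5): starts [6, 28, 90, 129] → cuts [11, 33, 95, 134]
  SqiX (CATGT, off=0): starts [18, 62, 106, 121] → cuts [18, 62, 106, 121]

Pooled cuts: [11, 18, 33, 41, 53, 62, 74, 80, 83, 95, 103, 106, 121, 134]

Fragments:
  11→18: 7 bp
  18→33: 15 bp
  33→41: 8 bp
  41→53: 12 bp
  53→62: 9 bp
  62→74: 12 bp
  74→80: 6 bp
  80→83: 3 bp
  83→95: 12 bp
  95→103: 8 bp
  103→106: 3 bp
  106→121: 15 bp
  121→134: 13 bp
  134→11 (wrap): 147-134+11 = 24 bp

[3,3,6,7,8,8,9,12,12,12,13,15,15,24]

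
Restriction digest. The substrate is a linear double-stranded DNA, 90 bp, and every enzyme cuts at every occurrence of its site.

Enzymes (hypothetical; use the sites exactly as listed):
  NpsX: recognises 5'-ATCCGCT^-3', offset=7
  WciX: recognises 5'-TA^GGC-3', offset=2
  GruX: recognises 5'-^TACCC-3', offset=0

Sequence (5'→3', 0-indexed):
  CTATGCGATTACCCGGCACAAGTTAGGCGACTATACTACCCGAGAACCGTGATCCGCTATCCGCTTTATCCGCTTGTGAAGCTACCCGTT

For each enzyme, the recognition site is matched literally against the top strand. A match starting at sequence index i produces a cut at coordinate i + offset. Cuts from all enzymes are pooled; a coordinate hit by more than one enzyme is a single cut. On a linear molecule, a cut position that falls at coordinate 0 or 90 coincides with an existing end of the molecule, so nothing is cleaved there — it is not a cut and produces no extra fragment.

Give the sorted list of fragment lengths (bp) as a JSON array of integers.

[7,8,8,9,9,11,16,22]

Scan for sites:
  NpsX ATCCGCT/7: at [51, 58, 67] ⇒ [58, 65, 74]
  WciX TAGGC/2: at [23] ⇒ [25]
  GruX TACCC/0: at [9, 36, 82] ⇒ [9, 36, 82]

All cut coordinates (distinct, sorted): [9, 25, 36, 58, 65, 74, 82]

Fragment lengths:
  [0,9): 9 bp
  [9,25): 16 bp
  [25,36): 11 bp
  [36,58): 22 bp
  [58,65): 7 bp
  [65,74): 9 bp
  [74,82): 8 bp
  [82,90): 8 bp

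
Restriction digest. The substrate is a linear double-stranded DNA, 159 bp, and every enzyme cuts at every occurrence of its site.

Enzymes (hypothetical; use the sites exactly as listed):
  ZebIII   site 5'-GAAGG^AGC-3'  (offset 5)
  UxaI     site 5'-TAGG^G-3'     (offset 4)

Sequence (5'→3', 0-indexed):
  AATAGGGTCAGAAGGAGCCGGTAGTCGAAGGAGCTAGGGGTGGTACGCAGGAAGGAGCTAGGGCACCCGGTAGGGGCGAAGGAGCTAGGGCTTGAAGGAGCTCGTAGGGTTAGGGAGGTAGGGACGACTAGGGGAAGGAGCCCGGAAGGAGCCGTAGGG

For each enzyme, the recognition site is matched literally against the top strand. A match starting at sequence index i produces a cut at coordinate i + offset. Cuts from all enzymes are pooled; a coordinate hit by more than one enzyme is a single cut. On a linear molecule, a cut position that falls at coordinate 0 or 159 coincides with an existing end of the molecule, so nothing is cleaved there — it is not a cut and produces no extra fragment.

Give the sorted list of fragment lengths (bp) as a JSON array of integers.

[1,6,6,6,7,7,7,8,8,9,9,9,10,10,11,12,16,17]

Per-enzyme occurrences:
  ZebIII (GAAGGAGC, off=5): starts [10, 26, 50, 77, 93, 133, 144] → cuts [15, 31, 55, 82, 98, 138, 149]
  UxaI (TAGGG, off=4): starts [2, 34, 58, 70, 85, 104, 110, 118, 128, 154] → cuts [6, 38, 62, 74, 89, 108, 114, 122, 132, 158]

All cut coordinates (distinct, sorted): [6, 15, 31, 38, 55, 62, 74, 82, 89, 98, 108, 114, 122, 132, 138, 149, 158]

Fragment lengths:
  [0,6): 6 bp
  [6,15): 9 bp
  [15,31): 16 bp
  [31,38): 7 bp
  [38,55): 17 bp
  [55,62): 7 bp
  [62,74): 12 bp
  [74,82): 8 bp
  [82,89): 7 bp
  [89,98): 9 bp
  [98,108): 10 bp
  [108,114): 6 bp
  [114,122): 8 bp
  [122,132): 10 bp
  [132,138): 6 bp
  [138,149): 11 bp
  [149,158): 9 bp
  [158,159): 1 bp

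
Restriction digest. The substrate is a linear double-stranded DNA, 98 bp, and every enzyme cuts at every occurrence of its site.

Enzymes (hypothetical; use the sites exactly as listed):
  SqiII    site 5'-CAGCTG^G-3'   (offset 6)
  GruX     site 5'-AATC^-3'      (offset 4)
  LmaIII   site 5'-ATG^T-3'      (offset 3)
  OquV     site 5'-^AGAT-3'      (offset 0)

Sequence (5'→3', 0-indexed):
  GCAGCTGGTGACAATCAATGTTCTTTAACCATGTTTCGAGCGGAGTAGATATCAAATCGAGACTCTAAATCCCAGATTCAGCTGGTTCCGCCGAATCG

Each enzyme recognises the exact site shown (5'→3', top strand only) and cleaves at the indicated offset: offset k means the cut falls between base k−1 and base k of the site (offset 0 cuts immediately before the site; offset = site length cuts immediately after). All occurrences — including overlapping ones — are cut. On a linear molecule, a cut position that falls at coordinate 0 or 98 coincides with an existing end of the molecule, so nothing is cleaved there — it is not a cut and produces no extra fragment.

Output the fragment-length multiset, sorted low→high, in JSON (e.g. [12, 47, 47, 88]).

Scan for sites:
  SqiII CAGCTGG/6: at [1, 78] ⇒ [7, 84]
  GruX AATC/4: at [12, 54, 67, 93] ⇒ [16, 58, 71, 97]
  LmaIII ATGT/3: at [17, 30] ⇒ [20, 33]
  OquV AGAT/0: at [46, 73] ⇒ [46, 73]

All cut coordinates (distinct, sorted): [7, 16, 20, 33, 46, 58, 71, 73, 84, 97]

Fragments:
  [0,7): 7 bp
  [7,16): 9 bp
  [16,20): 4 bp
  [20,33): 13 bp
  [33,46): 13 bp
  [46,58): 12 bp
  [58,71): 13 bp
  [71,73): 2 bp
  [73,84): 11 bp
  [84,97): 13 bp
  [97,98): 1 bp

[1,2,4,7,9,11,12,13,13,13,13]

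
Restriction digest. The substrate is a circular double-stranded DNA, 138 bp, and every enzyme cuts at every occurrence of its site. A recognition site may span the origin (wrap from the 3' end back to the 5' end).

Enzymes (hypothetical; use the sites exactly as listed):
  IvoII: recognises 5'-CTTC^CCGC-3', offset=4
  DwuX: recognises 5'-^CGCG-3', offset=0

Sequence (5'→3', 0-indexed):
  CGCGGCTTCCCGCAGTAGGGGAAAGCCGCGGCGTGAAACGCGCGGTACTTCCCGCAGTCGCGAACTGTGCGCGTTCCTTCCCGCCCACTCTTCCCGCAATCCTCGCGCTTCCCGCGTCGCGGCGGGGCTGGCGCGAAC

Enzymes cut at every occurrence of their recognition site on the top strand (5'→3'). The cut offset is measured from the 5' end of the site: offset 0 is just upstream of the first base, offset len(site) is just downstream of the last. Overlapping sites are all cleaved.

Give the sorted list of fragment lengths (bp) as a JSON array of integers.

[1,2,5,7,7,8,9,10,11,11,11,12,13,14,17]

Site scan:
  IvoII (CTTCCCGC, off=4): starts [5, 47, 76, 89, 107] → cuts [9, 51, 80, 93, 111]
  DwuX (CGCG, off=0): starts [0, 26, 38, 40, 58, 69, 103, 112, 117, 131] → cuts [0, 26, 38, 40, 58, 69, 103, 112, 117, 131]

All cut coordinates (distinct, sorted): [0, 9, 26, 38, 40, 51, 58, 69, 80, 93, 103, 111, 112, 117, 131]

Fragment lengths:
  0→9: 9 bp
  9→26: 17 bp
  26→38: 12 bp
  38→40: 2 bp
  40→51: 11 bp
  51→58: 7 bp
  58→69: 11 bp
  69→80: 11 bp
  80→93: 13 bp
  93→103: 10 bp
  103→111: 8 bp
  111→112: 1 bp
  112→117: 5 bp
  117→131: 14 bp
  131→0 (wrap): 138-131+0 = 7 bp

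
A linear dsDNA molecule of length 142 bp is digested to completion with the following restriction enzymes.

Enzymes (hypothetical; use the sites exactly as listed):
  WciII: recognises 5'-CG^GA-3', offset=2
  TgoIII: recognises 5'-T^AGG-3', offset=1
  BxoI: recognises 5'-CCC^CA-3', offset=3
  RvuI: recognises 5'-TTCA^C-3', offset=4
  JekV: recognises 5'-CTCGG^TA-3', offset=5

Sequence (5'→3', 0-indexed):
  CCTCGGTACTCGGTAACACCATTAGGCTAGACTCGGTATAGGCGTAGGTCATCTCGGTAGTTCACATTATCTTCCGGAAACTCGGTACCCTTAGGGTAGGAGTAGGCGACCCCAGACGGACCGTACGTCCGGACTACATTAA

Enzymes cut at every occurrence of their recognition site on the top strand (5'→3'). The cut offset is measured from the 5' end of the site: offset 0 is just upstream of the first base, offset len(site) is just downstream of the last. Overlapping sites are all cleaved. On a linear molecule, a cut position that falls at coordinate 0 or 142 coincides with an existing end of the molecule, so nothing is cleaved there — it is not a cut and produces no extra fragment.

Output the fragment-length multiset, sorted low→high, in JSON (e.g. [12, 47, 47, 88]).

Site scan:
  WciII CGGA/2: at [74, 116, 129] ⇒ [76, 118, 131]
  TgoIII TAGG/1: at [22, 38, 44, 91, 96, 102] ⇒ [23, 39, 45, 92, 97, 103]
  BxoI CCCCA/3: at [109] ⇒ [112]
  RvuI TTCAC/4: at [60] ⇒ [64]
  JekV CTCGGTA/5: at [1, 8, 31, 52, 80] ⇒ [6, 13, 36, 57, 85]

All cut coordinates (distinct, sorted): [6, 13, 23, 36, 39, 45, 57, 64, 76, 85, 92, 97, 103, 112, 118, 131]

Fragments:
  [0,6): 6 bp
  [6,13): 7 bp
  [13,23): 10 bp
  [23,36): 13 bp
  [36,39): 3 bp
  [39,45): 6 bp
  [45,57): 12 bp
  [57,64): 7 bp
  [64,76): 12 bp
  [76,85): 9 bp
  [85,92): 7 bp
  [92,97): 5 bp
  [97,103): 6 bp
  [103,112): 9 bp
  [112,118): 6 bp
  [118,131): 13 bp
  [131,142): 11 bp

[3,5,6,6,6,6,7,7,7,9,9,10,11,12,12,13,13]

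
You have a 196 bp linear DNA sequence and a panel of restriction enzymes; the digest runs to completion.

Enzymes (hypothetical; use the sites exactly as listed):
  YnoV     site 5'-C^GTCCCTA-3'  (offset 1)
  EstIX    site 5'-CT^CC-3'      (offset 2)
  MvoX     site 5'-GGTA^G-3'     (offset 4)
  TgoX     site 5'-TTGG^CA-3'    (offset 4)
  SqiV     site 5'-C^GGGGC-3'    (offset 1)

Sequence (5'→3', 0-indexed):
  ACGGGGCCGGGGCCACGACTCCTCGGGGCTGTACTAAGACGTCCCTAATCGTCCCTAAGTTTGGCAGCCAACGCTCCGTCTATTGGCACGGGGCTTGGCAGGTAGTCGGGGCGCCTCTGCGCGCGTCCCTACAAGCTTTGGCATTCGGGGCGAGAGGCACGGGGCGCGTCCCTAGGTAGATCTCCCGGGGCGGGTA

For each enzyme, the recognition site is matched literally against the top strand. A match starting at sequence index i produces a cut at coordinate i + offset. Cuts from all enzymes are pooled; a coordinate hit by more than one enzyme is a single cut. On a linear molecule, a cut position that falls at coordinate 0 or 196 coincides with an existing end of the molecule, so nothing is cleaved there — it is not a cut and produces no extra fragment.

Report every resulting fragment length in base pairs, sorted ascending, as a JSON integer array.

Site scan:
  YnoV CGTCCCTA/1: at [39, 49, 123, 166] ⇒ [40, 50, 124, 167]
  EstIX CTCC/2: at [18, 73, 181] ⇒ [20, 75, 183]
  MvoX GGTAG/4: at [100, 174] ⇒ [104, 178]
  TgoX TTGGCA/4: at [60, 82, 94, 137] ⇒ [64, 86, 98, 141]
  SqiV CGGGGC/1: at [1, 7, 23, 88, 106, 145, 159, 185] ⇒ [2, 8, 24, 89, 107, 146, 160, 186]

Pooled cuts: [2, 8, 20, 24, 40, 50, 64, 75, 86, 89, 98, 104, 107, 124, 141, 146, 160, 167, 178, 183, 186]

Fragment lengths:
  [0,2): 2 bp
  [2,8): 6 bp
  [8,20): 12 bp
  [20,24): 4 bp
  [24,40): 16 bp
  [40,50): 10 bp
  [50,64): 14 bp
  [64,75): 11 bp
  [75,86): 11 bp
  [86,89): 3 bp
  [89,98): 9 bp
  [98,104): 6 bp
  [104,107): 3 bp
  [107,124): 17 bp
  [124,141): 17 bp
  [141,146): 5 bp
  [146,160): 14 bp
  [160,167): 7 bp
  [167,178): 11 bp
  [178,183): 5 bp
  [183,186): 3 bp
  [186,196): 10 bp

[2,3,3,3,4,5,5,6,6,7,9,10,10,11,11,11,12,14,14,16,17,17]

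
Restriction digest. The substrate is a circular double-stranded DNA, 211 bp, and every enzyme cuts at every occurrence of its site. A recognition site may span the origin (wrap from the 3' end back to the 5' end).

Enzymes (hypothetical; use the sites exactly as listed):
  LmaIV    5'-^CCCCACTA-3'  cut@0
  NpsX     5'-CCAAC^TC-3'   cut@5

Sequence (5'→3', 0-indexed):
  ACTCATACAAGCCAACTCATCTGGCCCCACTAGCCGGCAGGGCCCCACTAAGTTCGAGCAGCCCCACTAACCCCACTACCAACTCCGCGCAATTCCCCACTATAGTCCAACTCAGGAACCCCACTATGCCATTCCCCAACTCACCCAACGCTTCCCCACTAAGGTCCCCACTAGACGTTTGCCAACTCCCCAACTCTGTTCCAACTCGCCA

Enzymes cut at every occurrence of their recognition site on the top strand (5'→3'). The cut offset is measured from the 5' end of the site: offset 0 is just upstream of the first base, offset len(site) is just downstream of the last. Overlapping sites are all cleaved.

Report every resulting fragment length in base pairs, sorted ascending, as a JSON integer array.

[7,8,8,8,9,11,11,12,13,13,14,17,18,19,21,22]

Per-enzyme occurrences:
  LmaIV CCCCACTA/0: at [24, 42, 61, 70, 94, 118, 153, 165] ⇒ [24, 42, 61, 70, 94, 118, 153, 165]
  NpsX CCAACTC/5: at [11, 78, 106, 135, 181, 189, 200, 208] ⇒ [2, 16, 83, 111, 140, 186, 194, 205]

All cut coordinates (distinct, sorted): [2, 16, 24, 42, 61, 70, 83, 94, 111, 118, 140, 153, 165, 186, 194, 205]

Fragment lengths:
  2→16: 14 bp
  16→24: 8 bp
  24→42: 18 bp
  42→61: 19 bp
  61→70: 9 bp
  70→83: 13 bp
  83→94: 11 bp
  94→111: 17 bp
  111→118: 7 bp
  118→140: 22 bp
  140→153: 13 bp
  153→165: 12 bp
  165→186: 21 bp
  186→194: 8 bp
  194→205: 11 bp
  205→2 (wrap): 211-205+2 = 8 bp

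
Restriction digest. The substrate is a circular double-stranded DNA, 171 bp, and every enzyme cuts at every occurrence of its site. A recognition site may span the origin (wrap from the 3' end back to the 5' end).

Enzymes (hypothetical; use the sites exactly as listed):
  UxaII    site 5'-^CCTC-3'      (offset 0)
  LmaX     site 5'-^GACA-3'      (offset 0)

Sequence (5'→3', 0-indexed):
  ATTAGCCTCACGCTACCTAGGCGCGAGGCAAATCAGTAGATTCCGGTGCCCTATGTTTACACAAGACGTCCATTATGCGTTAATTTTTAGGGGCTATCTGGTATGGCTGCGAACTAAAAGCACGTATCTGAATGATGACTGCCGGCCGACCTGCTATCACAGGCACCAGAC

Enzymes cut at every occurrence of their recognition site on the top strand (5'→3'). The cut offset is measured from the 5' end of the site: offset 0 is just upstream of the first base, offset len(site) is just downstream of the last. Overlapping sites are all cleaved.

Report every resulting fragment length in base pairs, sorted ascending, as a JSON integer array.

Scan for sites:
  UxaII (CCTC, off=0): starts [5] → cuts [5]
  LmaX (GACA, off=0): starts [168] → cuts [168]

All cut coordinates (distinct, sorted): [5, 168]

Fragment lengths:
  5→168: 163 bp
  168→5 (wrap): 171-168+5 = 8 bp

[8,163]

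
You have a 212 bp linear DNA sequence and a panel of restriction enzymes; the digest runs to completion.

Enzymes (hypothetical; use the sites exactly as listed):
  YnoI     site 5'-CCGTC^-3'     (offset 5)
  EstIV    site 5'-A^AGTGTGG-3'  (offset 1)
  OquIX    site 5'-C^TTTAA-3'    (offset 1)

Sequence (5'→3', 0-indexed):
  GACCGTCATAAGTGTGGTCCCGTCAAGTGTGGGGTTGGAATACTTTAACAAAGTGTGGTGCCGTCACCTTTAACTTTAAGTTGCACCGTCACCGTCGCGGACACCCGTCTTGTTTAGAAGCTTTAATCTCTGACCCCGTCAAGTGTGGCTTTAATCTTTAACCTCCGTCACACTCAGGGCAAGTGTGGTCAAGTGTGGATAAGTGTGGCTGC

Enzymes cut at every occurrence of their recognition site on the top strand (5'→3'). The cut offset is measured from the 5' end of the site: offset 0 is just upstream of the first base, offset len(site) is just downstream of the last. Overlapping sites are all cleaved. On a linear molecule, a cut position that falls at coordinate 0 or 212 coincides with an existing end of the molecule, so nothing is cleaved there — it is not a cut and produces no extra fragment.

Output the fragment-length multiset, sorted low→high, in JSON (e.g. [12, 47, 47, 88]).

Site scan:
  YnoI (CCGTC, off=5): starts [2, 19, 60, 85, 91, 104, 135, 164] → cuts [7, 24, 65, 90, 96, 109, 140, 169]
  EstIV (AAGTGTGG, off=1): starts [9, 24, 50, 140, 180, 190, 200] → cuts [10, 25, 51, 141, 181, 191, 201]
  OquIX (CTTTAA, off=1): starts [42, 67, 73, 120, 148, 155] → cuts [43, 68, 74, 121, 149, 156]

All cut coordinates (distinct, sorted): [7, 10, 24, 25, 43, 51, 65, 68, 74, 90, 96, 109, 121, 140, 141, 149, 156, 169, 181, 191, 201]

Fragment lengths:
  [0,7): 7 bp
  [7,10): 3 bp
  [10,24): 14 bp
  [24,25): 1 bp
  [25,43): 18 bp
  [43,51): 8 bp
  [51,65): 14 bp
  [65,68): 3 bp
  [68,74): 6 bp
  [74,90): 16 bp
  [90,96): 6 bp
  [96,109): 13 bp
  [109,121): 12 bp
  [121,140): 19 bp
  [140,141): 1 bp
  [141,149): 8 bp
  [149,156): 7 bp
  [156,169): 13 bp
  [169,181): 12 bp
  [181,191): 10 bp
  [191,201): 10 bp
  [201,212): 11 bp

[1,1,3,3,6,6,7,7,8,8,10,10,11,12,12,13,13,14,14,16,18,19]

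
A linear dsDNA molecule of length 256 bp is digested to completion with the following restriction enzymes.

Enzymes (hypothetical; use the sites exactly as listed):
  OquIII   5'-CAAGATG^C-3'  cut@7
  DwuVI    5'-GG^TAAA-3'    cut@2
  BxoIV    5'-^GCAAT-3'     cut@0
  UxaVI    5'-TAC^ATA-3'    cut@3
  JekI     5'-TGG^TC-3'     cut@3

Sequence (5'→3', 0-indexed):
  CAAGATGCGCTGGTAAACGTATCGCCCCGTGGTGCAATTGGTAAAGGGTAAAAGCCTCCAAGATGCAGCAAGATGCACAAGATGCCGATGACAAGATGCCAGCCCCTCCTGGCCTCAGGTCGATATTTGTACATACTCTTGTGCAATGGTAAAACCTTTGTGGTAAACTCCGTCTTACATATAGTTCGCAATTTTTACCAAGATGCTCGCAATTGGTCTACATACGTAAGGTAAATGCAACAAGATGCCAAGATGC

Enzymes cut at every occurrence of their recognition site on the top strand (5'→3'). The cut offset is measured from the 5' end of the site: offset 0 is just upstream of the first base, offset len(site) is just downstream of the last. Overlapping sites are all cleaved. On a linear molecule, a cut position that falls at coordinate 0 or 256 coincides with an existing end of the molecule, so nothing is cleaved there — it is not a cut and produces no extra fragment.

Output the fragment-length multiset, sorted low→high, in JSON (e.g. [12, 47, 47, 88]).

[1,3,5,6,7,7,7,8,8,8,9,9,10,10,10,14,14,15,16,17,18,20,34]

Scan for sites:
  OquIII (CAAGATGC, off=7): starts [0, 58, 68, 77, 91, 198, 240, 248] → cuts [7, 65, 75, 84, 98, 205, 247, 255]
  DwuVI (GGTAAA, off=2): starts [11, 39, 46, 147, 161, 229] → cuts [13, 41, 48, 149, 163, 231]
  BxoIV (GCAAT, off=0): starts [33, 142, 187, 208] → cuts [33, 142, 187, 208]
  UxaVI (TACATA, off=3): starts [129, 175, 218] → cuts [132, 178, 221]
  JekI (TGGTC, off=3): starts [213] → cuts [216]

Pooled cuts: [7, 13, 33, 41, 48, 65, 75, 84, 98, 132, 142, 149, 163, 178, 187, 205, 208, 216, 221, 231, 247, 255]

Fragments:
  [0,7): 7 bp
  [7,13): 6 bp
  [13,33): 20 bp
  [33,41): 8 bp
  [41,48): 7 bp
  [48,65): 17 bp
  [65,75): 10 bp
  [75,84): 9 bp
  [84,98): 14 bp
  [98,132): 34 bp
  [132,142): 10 bp
  [142,149): 7 bp
  [149,163): 14 bp
  [163,178): 15 bp
  [178,187): 9 bp
  [187,205): 18 bp
  [205,208): 3 bp
  [208,216): 8 bp
  [216,221): 5 bp
  [221,231): 10 bp
  [231,247): 16 bp
  [247,255): 8 bp
  [255,256): 1 bp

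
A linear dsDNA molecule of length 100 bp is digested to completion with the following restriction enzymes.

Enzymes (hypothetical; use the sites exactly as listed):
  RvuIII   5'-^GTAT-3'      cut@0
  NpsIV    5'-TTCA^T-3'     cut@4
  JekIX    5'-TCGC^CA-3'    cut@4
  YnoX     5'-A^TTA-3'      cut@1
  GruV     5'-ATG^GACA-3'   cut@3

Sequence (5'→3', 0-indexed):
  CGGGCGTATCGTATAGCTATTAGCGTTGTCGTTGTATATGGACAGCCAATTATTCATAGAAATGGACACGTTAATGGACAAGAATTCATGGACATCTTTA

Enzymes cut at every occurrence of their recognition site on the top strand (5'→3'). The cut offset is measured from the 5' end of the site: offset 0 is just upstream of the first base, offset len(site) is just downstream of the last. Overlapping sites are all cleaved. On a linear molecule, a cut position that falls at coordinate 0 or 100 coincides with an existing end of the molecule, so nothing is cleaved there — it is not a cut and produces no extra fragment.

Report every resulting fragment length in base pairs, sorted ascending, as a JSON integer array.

Site scan:
  RvuIII GTAT/0: at [5, 10, 33] ⇒ [5, 10, 33]
  NpsIV TTCAT/4: at [52, 84] ⇒ [56, 88]
  JekIX (TCGCCA, off=4): no sites
  YnoX ATTA/1: at [18, 48] ⇒ [19, 49]
  GruV ATGGACA/3: at [37, 61, 73, 87] ⇒ [40, 64, 76, 90]

Pooled cuts: [5, 10, 19, 33, 40, 49, 56, 64, 76, 88, 90]

Fragment lengths:
  [0,5): 5 bp
  [5,10): 5 bp
  [10,19): 9 bp
  [19,33): 14 bp
  [33,40): 7 bp
  [40,49): 9 bp
  [49,56): 7 bp
  [56,64): 8 bp
  [64,76): 12 bp
  [76,88): 12 bp
  [88,90): 2 bp
  [90,100): 10 bp

[2,5,5,7,7,8,9,9,10,12,12,14]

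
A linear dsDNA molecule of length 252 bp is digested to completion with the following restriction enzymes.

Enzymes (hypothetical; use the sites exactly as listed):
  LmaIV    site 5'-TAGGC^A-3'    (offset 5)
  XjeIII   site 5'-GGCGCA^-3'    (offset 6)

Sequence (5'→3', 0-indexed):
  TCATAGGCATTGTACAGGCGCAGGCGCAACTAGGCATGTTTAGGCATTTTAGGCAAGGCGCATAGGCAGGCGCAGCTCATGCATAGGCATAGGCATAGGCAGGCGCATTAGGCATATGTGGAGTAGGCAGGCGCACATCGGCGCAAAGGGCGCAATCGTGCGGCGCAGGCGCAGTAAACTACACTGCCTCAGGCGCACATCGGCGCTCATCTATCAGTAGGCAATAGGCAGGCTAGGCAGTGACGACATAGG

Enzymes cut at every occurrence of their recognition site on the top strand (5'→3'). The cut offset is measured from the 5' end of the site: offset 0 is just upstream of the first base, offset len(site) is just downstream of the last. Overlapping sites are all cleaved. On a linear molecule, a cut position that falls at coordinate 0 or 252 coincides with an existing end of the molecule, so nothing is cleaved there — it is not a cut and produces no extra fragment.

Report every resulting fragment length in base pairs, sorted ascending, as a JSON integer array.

[5,6,6,6,6,6,7,7,7,7,7,8,8,9,9,9,10,10,13,14,14,14,15,24,25]

Scan for sites:
  LmaIV (TAGGCA, off=5): starts [3, 30, 40, 49, 62, 83, 89, 95, 108, 123, 217, 224, 233] → cuts [8, 35, 45, 54, 67, 88, 94, 100, 113, 128, 222, 229, 238]
  XjeIII (GGCGCA, off=6): starts [16, 22, 56, 68, 101, 129, 139, 148, 161, 167, 191] → cuts [22, 28, 62, 74, 107, 135, 145, 154, 167, 173, 197]

All cut coordinates (distinct, sorted): [8, 22, 28, 35, 45, 54, 62, 67, 74, 88, 94, 100, 107, 113, 128, 135, 145, 154, 167, 173, 197, 222, 229, 238]

Fragments:
  [0,8): 8 bp
  [8,22): 14 bp
  [22,28): 6 bp
  [28,35): 7 bp
  [35,45): 10 bp
  [45,54): 9 bp
  [54,62): 8 bp
  [62,67): 5 bp
  [67,74): 7 bp
  [74,88): 14 bp
  [88,94): 6 bp
  [94,100): 6 bp
  [100,107): 7 bp
  [107,113): 6 bp
  [113,128): 15 bp
  [128,135): 7 bp
  [135,145): 10 bp
  [145,154): 9 bp
  [154,167): 13 bp
  [167,173): 6 bp
  [173,197): 24 bp
  [197,222): 25 bp
  [222,229): 7 bp
  [229,238): 9 bp
  [238,252): 14 bp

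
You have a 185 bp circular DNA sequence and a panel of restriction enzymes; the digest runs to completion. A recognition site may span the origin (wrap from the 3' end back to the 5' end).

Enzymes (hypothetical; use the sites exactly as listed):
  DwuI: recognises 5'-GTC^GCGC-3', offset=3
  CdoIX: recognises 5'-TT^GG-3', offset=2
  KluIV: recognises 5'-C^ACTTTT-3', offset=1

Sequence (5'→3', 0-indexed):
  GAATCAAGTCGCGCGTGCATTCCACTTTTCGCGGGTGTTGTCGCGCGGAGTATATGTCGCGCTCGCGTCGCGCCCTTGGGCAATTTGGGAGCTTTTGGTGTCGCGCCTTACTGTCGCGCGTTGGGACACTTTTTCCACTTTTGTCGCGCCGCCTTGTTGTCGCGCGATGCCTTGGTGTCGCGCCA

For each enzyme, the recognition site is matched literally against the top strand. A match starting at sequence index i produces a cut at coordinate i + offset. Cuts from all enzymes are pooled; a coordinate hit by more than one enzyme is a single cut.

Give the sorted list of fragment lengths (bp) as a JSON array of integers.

Per-enzyme occurrences:
  DwuI (GTCGCGC, off=3): starts [7, 39, 55, 66, 99, 112, 142, 158, 176] → cuts [10, 42, 58, 69, 102, 115, 145, 161, 179]
  CdoIX (TTGG, off=2): starts [75, 84, 94, 120, 171] → cuts [77, 86, 96, 122, 173]
  KluIV (CACTTTT, off=1): starts [22, 126, 135] → cuts [23, 127, 136]

All cut coordinates (distinct, sorted): [10, 23, 42, 58, 69, 77, 86, 96, 102, 115, 122, 127, 136, 145, 161, 173, 179]

Fragment lengths:
  10→23: 13 bp
  23→42: 19 bp
  42→58: 16 bp
  58→69: 11 bp
  69→77: 8 bp
  77→86: 9 bp
  86→96: 10 bp
  96→102: 6 bp
  102→115: 13 bp
  115→122: 7 bp
  122→127: 5 bp
  127→136: 9 bp
  136→145: 9 bp
  145→161: 16 bp
  161→173: 12 bp
  173→179: 6 bp
  179→10 (wrap): 185-179+10 = 16 bp

[5,6,6,7,8,9,9,9,10,11,12,13,13,16,16,16,19]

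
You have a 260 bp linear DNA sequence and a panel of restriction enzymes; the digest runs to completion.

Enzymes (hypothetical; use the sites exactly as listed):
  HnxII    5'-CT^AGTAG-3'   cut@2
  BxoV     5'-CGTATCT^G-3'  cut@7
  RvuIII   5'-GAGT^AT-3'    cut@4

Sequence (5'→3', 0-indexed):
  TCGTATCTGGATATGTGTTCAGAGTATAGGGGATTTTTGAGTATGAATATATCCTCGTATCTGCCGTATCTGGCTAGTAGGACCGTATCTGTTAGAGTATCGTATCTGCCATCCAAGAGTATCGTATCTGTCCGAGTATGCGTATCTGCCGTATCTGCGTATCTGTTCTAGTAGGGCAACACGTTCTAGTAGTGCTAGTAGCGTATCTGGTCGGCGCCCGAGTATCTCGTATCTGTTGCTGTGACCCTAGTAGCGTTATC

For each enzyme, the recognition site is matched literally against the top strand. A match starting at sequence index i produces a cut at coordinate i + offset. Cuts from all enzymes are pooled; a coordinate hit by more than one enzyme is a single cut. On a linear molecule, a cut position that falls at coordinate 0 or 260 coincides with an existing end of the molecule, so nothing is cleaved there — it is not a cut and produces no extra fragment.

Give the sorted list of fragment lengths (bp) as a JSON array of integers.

Scan for sites:
  HnxII CTAGTAG/2: at [73, 167, 185, 194, 246] ⇒ [75, 169, 187, 196, 248]
  BxoV CGTATCTG/7: at [1, 55, 64, 83, 100, 122, 140, 149, 157, 201, 227] ⇒ [8, 62, 71, 90, 107, 129, 147, 156, 164, 208, 234]
  RvuIII GAGTAT/4: at [21, 38, 94, 116, 133, 219] ⇒ [25, 42, 98, 120, 137, 223]

Pooled cuts: [8, 25, 42, 62, 71, 75, 90, 98, 107, 120, 129, 137, 147, 156, 164, 169, 187, 196, 208, 223, 234, 248]

Fragments:
  [0,8): 8 bp
  [8,25): 17 bp
  [25,42): 17 bp
  [42,62): 20 bp
  [62,71): 9 bp
  [71,75): 4 bp
  [75,90): 15 bp
  [90,98): 8 bp
  [98,107): 9 bp
  [107,120): 13 bp
  [120,129): 9 bp
  [129,137): 8 bp
  [137,147): 10 bp
  [147,156): 9 bp
  [156,164): 8 bp
  [164,169): 5 bp
  [169,187): 18 bp
  [187,196): 9 bp
  [196,208): 12 bp
  [208,223): 15 bp
  [223,234): 11 bp
  [234,248): 14 bp
  [248,260): 12 bp

[4,5,8,8,8,8,9,9,9,9,9,10,11,12,12,13,14,15,15,17,17,18,20]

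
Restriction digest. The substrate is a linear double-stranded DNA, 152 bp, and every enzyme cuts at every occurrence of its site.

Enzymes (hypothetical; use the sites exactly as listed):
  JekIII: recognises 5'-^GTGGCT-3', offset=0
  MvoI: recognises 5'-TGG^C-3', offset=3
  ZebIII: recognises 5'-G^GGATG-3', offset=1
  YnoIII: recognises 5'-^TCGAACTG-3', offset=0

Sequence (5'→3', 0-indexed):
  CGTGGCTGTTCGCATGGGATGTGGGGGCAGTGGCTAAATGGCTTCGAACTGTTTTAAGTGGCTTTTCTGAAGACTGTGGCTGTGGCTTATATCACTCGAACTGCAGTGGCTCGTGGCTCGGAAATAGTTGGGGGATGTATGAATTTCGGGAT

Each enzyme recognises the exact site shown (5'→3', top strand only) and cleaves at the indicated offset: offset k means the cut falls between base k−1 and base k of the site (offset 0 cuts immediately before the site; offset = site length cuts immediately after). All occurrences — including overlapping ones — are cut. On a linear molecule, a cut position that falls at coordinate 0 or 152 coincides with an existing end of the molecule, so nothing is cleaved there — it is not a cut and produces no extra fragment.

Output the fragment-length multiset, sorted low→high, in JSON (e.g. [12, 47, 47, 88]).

[1,2,2,3,4,4,4,4,4,4,4,8,10,10,11,13,14,14,16,20]

Site scan:
  JekIII (GTGGCT, off=0): starts [1, 29, 57, 75, 81, 105, 112] → cuts [1, 29, 57, 75, 81, 105, 112]
  MvoI (TGGC, off=3): starts [2, 30, 38, 58, 76, 82, 106, 113] → cuts [5, 33, 41, 61, 79, 85, 109, 116]
  ZebIII (GGGATG, off=1): starts [15, 131] → cuts [16, 132]
  YnoIII (TCGAACTG, off=0): starts [43, 95] → cuts [43, 95]

Pooled cuts: [1, 5, 16, 29, 33, 41, 43, 57, 61, 75, 79, 81, 85, 95, 105, 109, 112, 116, 132]

Fragment lengths:
  [0,1): 1 bp
  [1,5): 4 bp
  [5,16): 11 bp
  [16,29): 13 bp
  [29,33): 4 bp
  [33,41): 8 bp
  [41,43): 2 bp
  [43,57): 14 bp
  [57,61): 4 bp
  [61,75): 14 bp
  [75,79): 4 bp
  [79,81): 2 bp
  [81,85): 4 bp
  [85,95): 10 bp
  [95,105): 10 bp
  [105,109): 4 bp
  [109,112): 3 bp
  [112,116): 4 bp
  [116,132): 16 bp
  [132,152): 20 bp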